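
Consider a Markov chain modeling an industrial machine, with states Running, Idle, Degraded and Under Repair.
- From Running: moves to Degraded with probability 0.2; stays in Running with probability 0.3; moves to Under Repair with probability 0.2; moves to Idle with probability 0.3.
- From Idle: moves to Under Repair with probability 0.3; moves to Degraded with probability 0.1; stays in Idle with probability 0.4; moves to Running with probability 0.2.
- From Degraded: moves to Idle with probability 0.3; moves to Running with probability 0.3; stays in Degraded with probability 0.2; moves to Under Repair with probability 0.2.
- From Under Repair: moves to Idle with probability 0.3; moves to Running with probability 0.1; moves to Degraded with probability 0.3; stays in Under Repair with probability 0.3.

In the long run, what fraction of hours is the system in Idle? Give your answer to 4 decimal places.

Let the stationary distribution be π with π = πP and π_1 + π_2 + π_3 + π_4 = 1.
π_1 = 0.3·π_1 + 0.2·π_2 + 0.3·π_3 + 0.1·π_4
π_2 = 0.3·π_1 + 0.4·π_2 + 0.3·π_3 + 0.3·π_4
π_3 = 0.2·π_1 + 0.1·π_2 + 0.2·π_3 + 0.3·π_4
Solving with the normalization constraint gives π = (0.2148, 0.3333, 0.1926, 0.2593).
So the stationary probability of Idle is 0.3333.

0.3333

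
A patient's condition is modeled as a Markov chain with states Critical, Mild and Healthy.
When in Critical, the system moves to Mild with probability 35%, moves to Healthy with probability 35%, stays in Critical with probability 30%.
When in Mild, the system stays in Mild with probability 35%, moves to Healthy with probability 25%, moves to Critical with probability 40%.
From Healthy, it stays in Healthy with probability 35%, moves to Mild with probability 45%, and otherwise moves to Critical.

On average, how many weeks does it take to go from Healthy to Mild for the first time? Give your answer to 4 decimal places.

Let t(s) be the expected number of weeks to first reach Mild from state s, with t(Mild) = 0. Conditioning on the first week:
t(Critical) = 1 + 0.3·t(Critical) + 0.35·t(Healthy)
t(Healthy) = 1 + 0.2·t(Critical) + 0.35·t(Healthy)
Solving: t(Critical) = 2.5974, t(Healthy) = 2.3377.
Expected weeks from Healthy to Mild: 2.3377.

2.3377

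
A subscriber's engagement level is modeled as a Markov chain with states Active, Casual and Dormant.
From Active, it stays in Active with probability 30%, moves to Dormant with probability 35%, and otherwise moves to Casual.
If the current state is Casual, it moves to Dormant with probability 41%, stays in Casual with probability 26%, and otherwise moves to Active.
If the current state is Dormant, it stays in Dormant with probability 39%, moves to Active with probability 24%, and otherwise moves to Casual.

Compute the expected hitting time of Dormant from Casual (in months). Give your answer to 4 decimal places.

Let t(s) be the expected number of months to first reach Dormant from state s, with t(Dormant) = 0. Conditioning on the first month:
t(Active) = 1 + 0.3·t(Active) + 0.35·t(Casual)
t(Casual) = 1 + 0.33·t(Active) + 0.26·t(Casual)
Solving: t(Active) = 2.7081, t(Casual) = 2.5590.
Expected months from Casual to Dormant: 2.5590.

2.5590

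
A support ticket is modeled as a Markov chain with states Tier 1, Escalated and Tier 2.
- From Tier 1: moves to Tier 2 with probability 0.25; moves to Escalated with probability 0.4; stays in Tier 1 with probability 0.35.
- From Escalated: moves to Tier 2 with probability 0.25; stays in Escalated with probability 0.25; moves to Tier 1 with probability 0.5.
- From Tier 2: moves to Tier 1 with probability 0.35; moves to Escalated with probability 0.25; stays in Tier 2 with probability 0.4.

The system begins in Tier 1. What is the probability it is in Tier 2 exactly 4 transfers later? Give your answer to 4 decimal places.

0.2940

Propagate the distribution vector 4 transfers from Tier 1.
After 0 transfers: (1.0000, 0.0000, 0.0000)
After 1 transfer: (0.3500, 0.4000, 0.2500)
After 2 transfers: (0.4100, 0.3025, 0.2875)
After 3 transfers: (0.3954, 0.3115, 0.2931)
After 4 transfers: (0.3967, 0.3093, 0.2940)
P(in Tier 2 after 4 transfers) = 0.2940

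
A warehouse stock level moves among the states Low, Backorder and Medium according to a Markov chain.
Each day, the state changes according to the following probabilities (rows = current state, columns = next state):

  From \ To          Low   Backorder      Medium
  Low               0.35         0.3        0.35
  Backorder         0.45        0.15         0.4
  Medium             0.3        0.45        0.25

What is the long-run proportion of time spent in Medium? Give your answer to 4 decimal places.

Let the stationary distribution be π with π = πP and π_1 + π_2 + π_3 = 1.
π_1 = 0.35·π_1 + 0.45·π_2 + 0.3·π_3
π_2 = 0.3·π_1 + 0.15·π_2 + 0.45·π_3
Solving with the normalization constraint gives π = (0.3638, 0.3042, 0.3320).
So the stationary probability of Medium is 0.3320.

0.3320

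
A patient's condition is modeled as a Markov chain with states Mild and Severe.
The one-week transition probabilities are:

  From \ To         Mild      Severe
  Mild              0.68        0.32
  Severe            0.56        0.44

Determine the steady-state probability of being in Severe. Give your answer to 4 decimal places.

0.3636

Let the stationary distribution be π with π = πP and π_1 + π_2 = 1.
π_1 = 0.68·π_1 + 0.56·π_2
Solving with the normalization constraint gives π = (0.6364, 0.3636).
So the stationary probability of Severe is 0.3636.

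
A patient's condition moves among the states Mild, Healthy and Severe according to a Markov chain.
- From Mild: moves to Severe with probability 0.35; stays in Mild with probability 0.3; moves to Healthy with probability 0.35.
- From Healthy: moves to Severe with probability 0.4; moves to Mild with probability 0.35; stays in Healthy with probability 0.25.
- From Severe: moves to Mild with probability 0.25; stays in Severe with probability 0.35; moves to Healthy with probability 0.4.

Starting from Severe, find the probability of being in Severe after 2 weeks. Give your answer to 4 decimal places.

Sum over the intermediate state after 1 week:
P = P(Severe→Mild)·P(Mild→Severe) + P(Severe→Healthy)·P(Healthy→Severe) + P(Severe→Severe)·P(Severe→Severe)
  = 0.25×0.35 + 0.4×0.4 + 0.35×0.35
  = 0.0875 + 0.1600 + 0.1225 = 0.3700

0.3700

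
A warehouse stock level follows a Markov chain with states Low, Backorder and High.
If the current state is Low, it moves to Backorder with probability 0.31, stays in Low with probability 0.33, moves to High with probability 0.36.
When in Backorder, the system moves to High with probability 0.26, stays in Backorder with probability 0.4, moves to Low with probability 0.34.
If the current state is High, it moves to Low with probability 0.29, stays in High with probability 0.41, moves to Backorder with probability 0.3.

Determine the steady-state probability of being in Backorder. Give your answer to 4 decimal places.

Let the stationary distribution be π with π = πP and π_1 + π_2 + π_3 = 1.
π_1 = 0.33·π_1 + 0.34·π_2 + 0.29·π_3
π_2 = 0.31·π_1 + 0.4·π_2 + 0.3·π_3
Solving with the normalization constraint gives π = (0.3196, 0.3369, 0.3435).
So the stationary probability of Backorder is 0.3369.

0.3369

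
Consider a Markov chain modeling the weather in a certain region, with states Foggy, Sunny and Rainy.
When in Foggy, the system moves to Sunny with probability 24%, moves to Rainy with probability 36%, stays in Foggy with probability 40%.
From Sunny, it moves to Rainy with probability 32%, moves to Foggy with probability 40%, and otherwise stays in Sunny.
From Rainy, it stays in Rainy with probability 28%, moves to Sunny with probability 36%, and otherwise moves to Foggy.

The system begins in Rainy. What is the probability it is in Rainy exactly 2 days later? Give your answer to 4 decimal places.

Sum over the intermediate state after 1 day:
P = P(Rainy→Foggy)·P(Foggy→Rainy) + P(Rainy→Sunny)·P(Sunny→Rainy) + P(Rainy→Rainy)·P(Rainy→Rainy)
  = 0.36×0.36 + 0.36×0.32 + 0.28×0.28
  = 0.1296 + 0.1152 + 0.0784 = 0.3232

0.3232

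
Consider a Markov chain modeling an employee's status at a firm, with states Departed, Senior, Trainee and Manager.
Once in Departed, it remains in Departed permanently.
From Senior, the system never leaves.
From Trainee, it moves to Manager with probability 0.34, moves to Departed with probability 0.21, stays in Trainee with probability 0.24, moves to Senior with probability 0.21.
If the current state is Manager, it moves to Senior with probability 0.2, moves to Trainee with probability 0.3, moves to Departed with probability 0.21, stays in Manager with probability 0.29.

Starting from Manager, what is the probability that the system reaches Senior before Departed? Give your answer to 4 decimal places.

Let h(s) be the probability of absorption at Senior starting from transient state s. Then h(Senior) = 1 and h(Departed) = 0. By first-step analysis:
h(Trainee) = 0.21·0 + 0.21·1 + 0.24·h(Trainee) + 0.34·h(Manager)
h(Manager) = 0.21·0 + 0.2·1 + 0.3·h(Trainee) + 0.29·h(Manager)
Solving: h(Trainee) = 0.4961, h(Manager) = 0.4913.
Starting from Manager, the probability is 0.4913.

0.4913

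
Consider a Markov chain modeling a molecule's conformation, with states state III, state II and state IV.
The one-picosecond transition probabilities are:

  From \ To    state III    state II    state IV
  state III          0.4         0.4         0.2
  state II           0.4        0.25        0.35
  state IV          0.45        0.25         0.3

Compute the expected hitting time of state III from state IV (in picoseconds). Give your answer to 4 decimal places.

Let t(s) be the expected number of picoseconds to first reach state III from state s, with t(state III) = 0. Conditioning on the first picosecond:
t(state II) = 1 + 0.25·t(state II) + 0.35·t(state IV)
t(state IV) = 1 + 0.25·t(state II) + 0.3·t(state IV)
Solving: t(state II) = 2.4000, t(state IV) = 2.2857.
Expected picoseconds from state IV to state III: 2.2857.

2.2857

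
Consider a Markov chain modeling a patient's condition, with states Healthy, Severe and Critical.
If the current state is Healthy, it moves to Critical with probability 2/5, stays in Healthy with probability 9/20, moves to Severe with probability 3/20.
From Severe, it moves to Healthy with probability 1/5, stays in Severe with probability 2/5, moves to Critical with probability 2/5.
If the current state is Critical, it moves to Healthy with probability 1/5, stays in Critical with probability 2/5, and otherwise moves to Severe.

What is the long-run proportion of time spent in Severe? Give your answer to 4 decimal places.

Let the stationary distribution be π with π = πP and π_1 + π_2 + π_3 = 1.
π_1 = 0.45·π_1 + 0.2·π_2 + 0.2·π_3
π_2 = 0.15·π_1 + 0.4·π_2 + 0.4·π_3
Solving with the normalization constraint gives π = (0.2667, 0.3333, 0.4000).
So the stationary probability of Severe is 0.3333.

0.3333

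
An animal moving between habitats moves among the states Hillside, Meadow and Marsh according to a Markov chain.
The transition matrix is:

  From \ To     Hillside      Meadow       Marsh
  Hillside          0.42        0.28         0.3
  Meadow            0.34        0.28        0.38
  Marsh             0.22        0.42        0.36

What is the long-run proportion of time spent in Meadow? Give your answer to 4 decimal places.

Let the stationary distribution be π with π = πP and π_1 + π_2 + π_3 = 1.
π_1 = 0.42·π_1 + 0.34·π_2 + 0.22·π_3
π_2 = 0.28·π_1 + 0.28·π_2 + 0.42·π_3
Solving with the normalization constraint gives π = (0.3243, 0.3286, 0.3471).
So the stationary probability of Meadow is 0.3286.

0.3286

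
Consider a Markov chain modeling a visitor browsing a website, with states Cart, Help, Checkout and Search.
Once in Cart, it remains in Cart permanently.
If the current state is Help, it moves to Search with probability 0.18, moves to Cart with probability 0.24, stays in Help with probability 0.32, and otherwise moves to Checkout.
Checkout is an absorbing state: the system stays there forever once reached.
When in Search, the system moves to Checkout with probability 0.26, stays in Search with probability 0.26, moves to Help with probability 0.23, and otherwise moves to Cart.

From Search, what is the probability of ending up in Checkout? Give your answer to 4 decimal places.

0.5123

Let h(s) be the probability of absorption at Checkout starting from transient state s. Then h(Checkout) = 1 and h(Cart) = 0. By first-step analysis:
h(Help) = 0.24·0 + 0.32·h(Help) + 0.26·1 + 0.18·h(Search)
h(Search) = 0.25·0 + 0.23·h(Help) + 0.26·1 + 0.26·h(Search)
Solving: h(Help) = 0.5180, h(Search) = 0.5123.
Starting from Search, the probability is 0.5123.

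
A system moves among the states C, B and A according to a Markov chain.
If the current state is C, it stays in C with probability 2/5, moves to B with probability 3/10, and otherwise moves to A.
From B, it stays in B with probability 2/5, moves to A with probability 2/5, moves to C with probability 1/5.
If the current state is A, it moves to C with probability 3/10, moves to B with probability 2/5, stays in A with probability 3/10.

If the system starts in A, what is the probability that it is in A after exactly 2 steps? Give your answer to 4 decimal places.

0.3400

Sum over the intermediate state after 1 step:
P = P(A→C)·P(C→A) + P(A→B)·P(B→A) + P(A→A)·P(A→A)
  = 0.3×0.3 + 0.4×0.4 + 0.3×0.3
  = 0.0900 + 0.1600 + 0.0900 = 0.3400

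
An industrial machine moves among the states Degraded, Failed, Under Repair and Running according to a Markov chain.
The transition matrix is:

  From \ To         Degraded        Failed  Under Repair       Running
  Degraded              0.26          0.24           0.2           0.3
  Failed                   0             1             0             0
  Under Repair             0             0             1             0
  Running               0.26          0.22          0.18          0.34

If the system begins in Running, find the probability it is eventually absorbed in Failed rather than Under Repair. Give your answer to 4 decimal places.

0.5487

Let h(s) be the probability of absorption at Failed starting from transient state s. Then h(Failed) = 1 and h(Under Repair) = 0. By first-step analysis:
h(Degraded) = 0.26·h(Degraded) + 0.24·1 + 0.2·0 + 0.3·h(Running)
h(Running) = 0.26·h(Degraded) + 0.22·1 + 0.18·0 + 0.34·h(Running)
Solving: h(Degraded) = 0.5468, h(Running) = 0.5487.
Starting from Running, the probability is 0.5487.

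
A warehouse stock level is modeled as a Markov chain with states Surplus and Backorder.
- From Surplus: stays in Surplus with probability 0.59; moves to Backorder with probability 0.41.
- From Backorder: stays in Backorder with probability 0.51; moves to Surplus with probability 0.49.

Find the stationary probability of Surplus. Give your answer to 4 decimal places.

Let the stationary distribution be π with π = πP and π_1 + π_2 = 1.
π_1 = 0.59·π_1 + 0.49·π_2
Solving with the normalization constraint gives π = (0.5444, 0.4556).
So the stationary probability of Surplus is 0.5444.

0.5444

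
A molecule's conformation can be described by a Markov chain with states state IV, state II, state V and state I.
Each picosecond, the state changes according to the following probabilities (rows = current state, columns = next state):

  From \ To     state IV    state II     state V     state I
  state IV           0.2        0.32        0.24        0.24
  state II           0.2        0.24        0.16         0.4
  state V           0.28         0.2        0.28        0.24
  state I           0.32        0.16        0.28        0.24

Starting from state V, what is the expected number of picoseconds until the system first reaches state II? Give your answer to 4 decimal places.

Let t(s) be the expected number of picoseconds to first reach state II from state s, with t(state II) = 0. Conditioning on the first picosecond:
t(state IV) = 1 + 0.2·t(state IV) + 0.24·t(state V) + 0.24·t(state I)
t(state V) = 1 + 0.28·t(state IV) + 0.28·t(state V) + 0.24·t(state I)
t(state I) = 1 + 0.32·t(state IV) + 0.28·t(state V) + 0.24·t(state I)
Solving: t(state IV) = 3.9936, t(state V) = 4.4928, t(state I) = 4.6526.
Expected picoseconds from state V to state II: 4.4928.

4.4928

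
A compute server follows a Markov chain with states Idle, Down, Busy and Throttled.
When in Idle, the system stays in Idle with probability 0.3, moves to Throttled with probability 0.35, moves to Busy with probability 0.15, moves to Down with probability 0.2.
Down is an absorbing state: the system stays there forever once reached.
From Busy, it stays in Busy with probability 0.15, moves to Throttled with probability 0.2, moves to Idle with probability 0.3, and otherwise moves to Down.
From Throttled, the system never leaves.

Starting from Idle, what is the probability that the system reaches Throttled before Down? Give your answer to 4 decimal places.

Let h(s) be the probability of absorption at Throttled starting from transient state s. Then h(Throttled) = 1 and h(Down) = 0. By first-step analysis:
h(Idle) = 0.3·h(Idle) + 0.2·0 + 0.15·h(Busy) + 0.35·1
h(Busy) = 0.3·h(Idle) + 0.35·0 + 0.15·h(Busy) + 0.2·1
Solving: h(Idle) = 0.5955, h(Busy) = 0.4455.
Starting from Idle, the probability is 0.5955.

0.5955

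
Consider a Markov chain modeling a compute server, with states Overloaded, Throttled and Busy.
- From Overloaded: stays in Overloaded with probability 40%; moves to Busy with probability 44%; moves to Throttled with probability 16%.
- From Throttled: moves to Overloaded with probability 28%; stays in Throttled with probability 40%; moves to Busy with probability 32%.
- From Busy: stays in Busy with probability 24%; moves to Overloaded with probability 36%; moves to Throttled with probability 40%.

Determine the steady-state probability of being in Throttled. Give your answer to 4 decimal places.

0.3163

Let the stationary distribution be π with π = πP and π_1 + π_2 + π_3 = 1.
π_1 = 0.4·π_1 + 0.28·π_2 + 0.36·π_3
π_2 = 0.16·π_1 + 0.4·π_2 + 0.4·π_3
Solving with the normalization constraint gives π = (0.3486, 0.3163, 0.3350).
So the stationary probability of Throttled is 0.3163.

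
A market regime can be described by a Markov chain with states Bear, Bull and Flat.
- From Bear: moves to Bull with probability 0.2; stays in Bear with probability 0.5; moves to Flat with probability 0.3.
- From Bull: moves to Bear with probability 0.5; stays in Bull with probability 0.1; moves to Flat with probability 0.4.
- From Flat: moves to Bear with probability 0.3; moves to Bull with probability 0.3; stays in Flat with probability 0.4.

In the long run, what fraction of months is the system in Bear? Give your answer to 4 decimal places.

Let the stationary distribution be π with π = πP and π_1 + π_2 + π_3 = 1.
π_1 = 0.5·π_1 + 0.5·π_2 + 0.3·π_3
π_2 = 0.2·π_1 + 0.1·π_2 + 0.3·π_3
Solving with the normalization constraint gives π = (0.4286, 0.2143, 0.3571).
So the stationary probability of Bear is 0.4286.

0.4286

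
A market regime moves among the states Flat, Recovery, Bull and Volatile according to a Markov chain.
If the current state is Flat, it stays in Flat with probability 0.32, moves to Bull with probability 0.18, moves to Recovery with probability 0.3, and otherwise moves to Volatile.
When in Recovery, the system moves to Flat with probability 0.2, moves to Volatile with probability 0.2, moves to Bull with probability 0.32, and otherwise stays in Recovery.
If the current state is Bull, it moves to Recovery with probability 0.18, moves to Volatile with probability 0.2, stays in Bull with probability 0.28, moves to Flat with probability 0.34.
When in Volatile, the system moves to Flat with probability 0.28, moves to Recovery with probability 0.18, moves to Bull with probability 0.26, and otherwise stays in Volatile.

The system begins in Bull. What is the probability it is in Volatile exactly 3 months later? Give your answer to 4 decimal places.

Propagate the distribution vector 3 months from Bull.
After 0 months: (0.0000, 0.0000, 1.0000, 0.0000)
After 1 month: (0.3400, 0.1800, 0.2800, 0.2000)
After 2 months: (0.2960, 0.2388, 0.2492, 0.2160)
After 3 months: (0.2877, 0.2394, 0.2556, 0.2173)
P(in Volatile after 3 months) = 0.2173

0.2173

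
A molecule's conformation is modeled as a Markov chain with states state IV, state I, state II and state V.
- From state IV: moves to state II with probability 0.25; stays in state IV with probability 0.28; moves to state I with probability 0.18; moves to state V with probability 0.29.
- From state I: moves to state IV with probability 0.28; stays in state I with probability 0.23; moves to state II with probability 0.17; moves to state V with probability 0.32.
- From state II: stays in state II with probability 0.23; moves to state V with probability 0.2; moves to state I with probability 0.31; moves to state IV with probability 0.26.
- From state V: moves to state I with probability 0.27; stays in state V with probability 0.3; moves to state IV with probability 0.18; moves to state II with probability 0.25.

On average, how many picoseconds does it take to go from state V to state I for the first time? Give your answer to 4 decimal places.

Let t(s) be the expected number of picoseconds to first reach state I from state s, with t(state I) = 0. Conditioning on the first picosecond:
t(state IV) = 1 + 0.28·t(state IV) + 0.25·t(state II) + 0.29·t(state V)
t(state II) = 1 + 0.26·t(state IV) + 0.23·t(state II) + 0.2·t(state V)
t(state V) = 1 + 0.18·t(state IV) + 0.25·t(state II) + 0.3·t(state V)
Solving: t(state IV) = 4.2333, t(state II) = 3.7277, t(state V) = 3.8485.
Expected picoseconds from state V to state I: 3.8485.

3.8485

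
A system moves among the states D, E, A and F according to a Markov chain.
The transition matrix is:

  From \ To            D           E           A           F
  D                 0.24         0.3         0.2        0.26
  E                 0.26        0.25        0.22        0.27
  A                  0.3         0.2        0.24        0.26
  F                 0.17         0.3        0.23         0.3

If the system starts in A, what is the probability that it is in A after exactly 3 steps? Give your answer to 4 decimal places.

Propagate the distribution vector 3 steps from A.
After 0 steps: (0.0000, 0.0000, 1.0000, 0.0000)
After 1 step: (0.3000, 0.2000, 0.2400, 0.2600)
After 2 steps: (0.2402, 0.2660, 0.2214, 0.2724)
After 3 steps: (0.2395, 0.2646, 0.2223, 0.2736)
P(in A after 3 steps) = 0.2223

0.2223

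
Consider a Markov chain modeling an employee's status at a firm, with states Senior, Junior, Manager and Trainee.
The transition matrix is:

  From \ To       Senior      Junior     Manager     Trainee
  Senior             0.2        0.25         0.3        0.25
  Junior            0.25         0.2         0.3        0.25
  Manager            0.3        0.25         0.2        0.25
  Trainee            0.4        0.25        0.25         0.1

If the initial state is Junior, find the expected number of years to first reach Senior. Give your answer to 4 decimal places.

Let t(s) be the expected number of years to first reach Senior from state s, with t(Senior) = 0. Conditioning on the first year:
t(Junior) = 1 + 0.2·t(Junior) + 0.3·t(Manager) + 0.25·t(Trainee)
t(Manager) = 1 + 0.25·t(Junior) + 0.2·t(Manager) + 0.25·t(Trainee)
t(Trainee) = 1 + 0.25·t(Junior) + 0.25·t(Manager) + 0.1·t(Trainee)
Solving: t(Junior) = 3.3812, t(Manager) = 3.2275, t(Trainee) = 2.9469.
Expected years from Junior to Senior: 3.3812.

3.3812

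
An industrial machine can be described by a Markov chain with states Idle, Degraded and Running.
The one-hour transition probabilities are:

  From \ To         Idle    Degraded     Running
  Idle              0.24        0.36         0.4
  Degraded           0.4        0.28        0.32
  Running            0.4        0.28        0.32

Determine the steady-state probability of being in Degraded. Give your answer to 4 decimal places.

Let the stationary distribution be π with π = πP and π_1 + π_2 + π_3 = 1.
π_1 = 0.24·π_1 + 0.4·π_2 + 0.4·π_3
π_2 = 0.36·π_1 + 0.28·π_2 + 0.28·π_3
Solving with the normalization constraint gives π = (0.3448, 0.3076, 0.3476).
So the stationary probability of Degraded is 0.3076.

0.3076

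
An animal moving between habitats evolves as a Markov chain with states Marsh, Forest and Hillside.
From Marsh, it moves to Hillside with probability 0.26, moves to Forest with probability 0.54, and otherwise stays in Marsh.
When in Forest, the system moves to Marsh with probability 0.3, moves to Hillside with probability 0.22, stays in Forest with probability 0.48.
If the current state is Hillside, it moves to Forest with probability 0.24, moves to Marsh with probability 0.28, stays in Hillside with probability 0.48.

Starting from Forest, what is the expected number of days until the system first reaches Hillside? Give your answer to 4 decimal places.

Let t(s) be the expected number of days to first reach Hillside from state s, with t(Hillside) = 0. Conditioning on the first day:
t(Marsh) = 1 + 0.2·t(Marsh) + 0.54·t(Forest)
t(Forest) = 1 + 0.3·t(Marsh) + 0.48·t(Forest)
Solving: t(Marsh) = 4.1732, t(Forest) = 4.3307.
Expected days from Forest to Hillside: 4.3307.

4.3307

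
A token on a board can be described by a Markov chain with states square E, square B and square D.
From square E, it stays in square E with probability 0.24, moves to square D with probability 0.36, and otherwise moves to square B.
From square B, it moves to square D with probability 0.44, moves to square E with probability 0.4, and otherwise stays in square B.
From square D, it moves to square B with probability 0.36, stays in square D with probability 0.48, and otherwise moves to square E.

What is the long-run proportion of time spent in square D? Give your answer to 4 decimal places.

Let the stationary distribution be π with π = πP and π_1 + π_2 + π_3 = 1.
π_1 = 0.24·π_1 + 0.4·π_2 + 0.16·π_3
π_2 = 0.4·π_1 + 0.16·π_2 + 0.36·π_3
Solving with the normalization constraint gives π = (0.2544, 0.3085, 0.4371).
So the stationary probability of square D is 0.4371.

0.4371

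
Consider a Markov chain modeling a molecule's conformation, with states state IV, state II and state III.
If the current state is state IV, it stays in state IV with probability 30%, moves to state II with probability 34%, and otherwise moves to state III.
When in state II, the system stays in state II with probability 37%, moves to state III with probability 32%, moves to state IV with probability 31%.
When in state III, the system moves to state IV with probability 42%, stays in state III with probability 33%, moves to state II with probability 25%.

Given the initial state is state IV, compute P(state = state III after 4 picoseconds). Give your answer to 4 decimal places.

0.3371

Propagate the distribution vector 4 picoseconds from state IV.
After 0 picoseconds: (1.0000, 0.0000, 0.0000)
After 1 picosecond: (0.3000, 0.3400, 0.3600)
After 2 picoseconds: (0.3466, 0.3178, 0.3356)
After 3 picoseconds: (0.3435, 0.3193, 0.3372)
After 4 picoseconds: (0.3437, 0.3192, 0.3371)
P(in state III after 4 picoseconds) = 0.3371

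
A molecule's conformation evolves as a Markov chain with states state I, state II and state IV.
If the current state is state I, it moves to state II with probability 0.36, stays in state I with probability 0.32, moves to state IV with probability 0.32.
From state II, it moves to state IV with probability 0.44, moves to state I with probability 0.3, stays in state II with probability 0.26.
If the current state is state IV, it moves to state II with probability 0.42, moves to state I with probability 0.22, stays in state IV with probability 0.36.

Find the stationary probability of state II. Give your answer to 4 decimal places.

Let the stationary distribution be π with π = πP and π_1 + π_2 + π_3 = 1.
π_1 = 0.32·π_1 + 0.3·π_2 + 0.22·π_3
π_2 = 0.36·π_1 + 0.26·π_2 + 0.42·π_3
Solving with the normalization constraint gives π = (0.2754, 0.3478, 0.3768).
So the stationary probability of state II is 0.3478.

0.3478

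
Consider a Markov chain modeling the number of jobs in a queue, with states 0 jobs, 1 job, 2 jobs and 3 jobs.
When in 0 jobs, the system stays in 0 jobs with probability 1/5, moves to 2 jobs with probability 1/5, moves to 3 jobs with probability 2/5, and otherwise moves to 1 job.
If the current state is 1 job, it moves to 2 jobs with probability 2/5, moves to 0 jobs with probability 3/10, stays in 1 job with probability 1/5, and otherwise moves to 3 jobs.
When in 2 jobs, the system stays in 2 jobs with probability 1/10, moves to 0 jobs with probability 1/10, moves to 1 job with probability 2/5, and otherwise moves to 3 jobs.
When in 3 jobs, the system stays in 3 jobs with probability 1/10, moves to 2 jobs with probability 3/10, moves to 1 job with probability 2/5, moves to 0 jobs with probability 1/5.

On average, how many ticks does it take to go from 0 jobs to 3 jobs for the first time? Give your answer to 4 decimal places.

3.0636

Let t(s) be the expected number of ticks to first reach 3 jobs from state s, with t(3 jobs) = 0. Conditioning on the first tick:
t(0 jobs) = 1 + 0.2·t(0 jobs) + 0.2·t(1 job) + 0.2·t(2 jobs)
t(1 job) = 1 + 0.3·t(0 jobs) + 0.2·t(1 job) + 0.4·t(2 jobs)
t(2 jobs) = 1 + 0.1·t(0 jobs) + 0.4·t(1 job) + 0.1·t(2 jobs)
Solving: t(0 jobs) = 3.0636, t(1 job) = 4.0173, t(2 jobs) = 3.2370.
Expected ticks from 0 jobs to 3 jobs: 3.0636.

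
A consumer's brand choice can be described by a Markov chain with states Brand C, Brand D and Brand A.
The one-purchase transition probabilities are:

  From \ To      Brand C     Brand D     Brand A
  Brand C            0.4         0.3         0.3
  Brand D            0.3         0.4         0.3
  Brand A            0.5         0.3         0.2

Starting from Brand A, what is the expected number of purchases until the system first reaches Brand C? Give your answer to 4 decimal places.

2.3077

Let t(s) be the expected number of purchases to first reach Brand C from state s, with t(Brand C) = 0. Conditioning on the first purchase:
t(Brand D) = 1 + 0.4·t(Brand D) + 0.3·t(Brand A)
t(Brand A) = 1 + 0.3·t(Brand D) + 0.2·t(Brand A)
Solving: t(Brand D) = 2.8205, t(Brand A) = 2.3077.
Expected purchases from Brand A to Brand C: 2.3077.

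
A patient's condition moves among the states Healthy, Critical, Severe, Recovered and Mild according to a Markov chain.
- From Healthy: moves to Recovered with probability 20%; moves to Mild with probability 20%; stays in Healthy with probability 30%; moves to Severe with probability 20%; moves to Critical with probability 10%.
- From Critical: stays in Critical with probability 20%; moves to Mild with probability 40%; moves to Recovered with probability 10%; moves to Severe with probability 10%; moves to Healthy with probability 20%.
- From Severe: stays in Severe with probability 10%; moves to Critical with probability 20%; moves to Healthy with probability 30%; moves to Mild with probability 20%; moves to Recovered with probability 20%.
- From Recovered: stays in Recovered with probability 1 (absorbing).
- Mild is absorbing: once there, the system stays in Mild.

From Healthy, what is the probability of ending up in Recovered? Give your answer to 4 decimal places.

Let h(s) be the probability of absorption at Recovered starting from transient state s. Then h(Recovered) = 1 and h(Mild) = 0. By first-step analysis:
h(Healthy) = 0.3·h(Healthy) + 0.1·h(Critical) + 0.2·h(Severe) + 0.2·1 + 0.2·0
h(Critical) = 0.2·h(Healthy) + 0.2·h(Critical) + 0.1·h(Severe) + 0.1·1 + 0.4·0
h(Severe) = 0.3·h(Healthy) + 0.2·h(Critical) + 0.1·h(Severe) + 0.2·1 + 0.2·0
Solving: h(Healthy) = 0.4528, h(Critical) = 0.2930, h(Severe) = 0.4383.
Starting from Healthy, the probability is 0.4528.

0.4528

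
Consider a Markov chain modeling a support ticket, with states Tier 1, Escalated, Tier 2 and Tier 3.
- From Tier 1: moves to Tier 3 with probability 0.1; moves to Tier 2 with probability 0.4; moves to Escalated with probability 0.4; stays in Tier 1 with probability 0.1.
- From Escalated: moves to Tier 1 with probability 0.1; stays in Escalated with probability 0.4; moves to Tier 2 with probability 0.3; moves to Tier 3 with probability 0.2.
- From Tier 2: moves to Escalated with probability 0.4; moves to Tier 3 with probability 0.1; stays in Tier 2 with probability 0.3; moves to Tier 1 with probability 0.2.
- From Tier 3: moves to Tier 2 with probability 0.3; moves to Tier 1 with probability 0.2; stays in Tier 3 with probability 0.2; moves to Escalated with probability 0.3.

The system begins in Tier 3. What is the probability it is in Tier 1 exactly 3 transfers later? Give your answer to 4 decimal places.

0.1470

Propagate the distribution vector 3 transfers from Tier 3.
After 0 transfers: (0.0000, 0.0000, 0.0000, 1.0000)
After 1 transfer: (0.2000, 0.3000, 0.3000, 0.2000)
After 2 transfers: (0.1500, 0.3800, 0.3200, 0.1500)
After 3 transfers: (0.1470, 0.3850, 0.3150, 0.1530)
P(in Tier 1 after 3 transfers) = 0.1470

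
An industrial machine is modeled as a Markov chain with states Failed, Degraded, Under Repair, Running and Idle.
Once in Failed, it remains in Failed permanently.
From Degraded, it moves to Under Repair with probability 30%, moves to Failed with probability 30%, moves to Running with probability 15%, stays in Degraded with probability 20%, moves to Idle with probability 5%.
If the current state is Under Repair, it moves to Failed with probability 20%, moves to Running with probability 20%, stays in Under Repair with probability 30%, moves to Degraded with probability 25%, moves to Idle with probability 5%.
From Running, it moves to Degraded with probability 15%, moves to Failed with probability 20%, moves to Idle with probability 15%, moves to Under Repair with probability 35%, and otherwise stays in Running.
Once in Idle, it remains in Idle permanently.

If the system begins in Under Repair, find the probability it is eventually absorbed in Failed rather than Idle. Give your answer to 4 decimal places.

Let h(s) be the probability of absorption at Failed starting from transient state s. Then h(Failed) = 1 and h(Idle) = 0. By first-step analysis:
h(Degraded) = 0.3·1 + 0.2·h(Degraded) + 0.3·h(Under Repair) + 0.15·h(Running) + 0.05·0
h(Under Repair) = 0.2·1 + 0.25·h(Degraded) + 0.3·h(Under Repair) + 0.2·h(Running) + 0.05·0
h(Running) = 0.2·1 + 0.15·h(Degraded) + 0.35·h(Under Repair) + 0.15·h(Running) + 0.15·0
Solving: h(Degraded) = 0.7915, h(Under Repair) = 0.7656, h(Running) = 0.6902.
Starting from Under Repair, the probability is 0.7656.

0.7656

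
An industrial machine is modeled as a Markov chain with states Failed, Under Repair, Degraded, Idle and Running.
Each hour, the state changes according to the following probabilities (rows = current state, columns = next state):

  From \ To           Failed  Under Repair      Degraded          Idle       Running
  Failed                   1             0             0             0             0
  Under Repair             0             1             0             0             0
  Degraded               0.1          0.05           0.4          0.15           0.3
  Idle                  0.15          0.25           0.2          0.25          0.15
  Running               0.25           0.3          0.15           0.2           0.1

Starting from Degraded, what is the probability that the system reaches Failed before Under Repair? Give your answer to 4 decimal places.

0.5006

Let h(s) be the probability of absorption at Failed starting from transient state s. Then h(Failed) = 1 and h(Under Repair) = 0. By first-step analysis:
h(Degraded) = 0.1·1 + 0.05·0 + 0.4·h(Degraded) + 0.15·h(Idle) + 0.3·h(Running)
h(Idle) = 0.15·1 + 0.25·0 + 0.2·h(Degraded) + 0.25·h(Idle) + 0.15·h(Running)
h(Running) = 0.25·1 + 0.3·0 + 0.15·h(Degraded) + 0.2·h(Idle) + 0.1·h(Running)
Solving: h(Degraded) = 0.5006, h(Idle) = 0.4246, h(Running) = 0.4556.
Starting from Degraded, the probability is 0.5006.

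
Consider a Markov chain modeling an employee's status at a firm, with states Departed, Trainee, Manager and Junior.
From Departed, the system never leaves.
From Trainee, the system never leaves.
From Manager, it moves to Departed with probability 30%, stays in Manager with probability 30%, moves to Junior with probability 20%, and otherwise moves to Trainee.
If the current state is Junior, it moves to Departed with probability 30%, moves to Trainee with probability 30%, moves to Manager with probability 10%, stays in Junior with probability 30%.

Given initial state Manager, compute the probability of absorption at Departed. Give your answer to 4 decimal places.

0.5745

Let h(s) be the probability of absorption at Departed starting from transient state s. Then h(Departed) = 1 and h(Trainee) = 0. By first-step analysis:
h(Manager) = 0.3·1 + 0.2·0 + 0.3·h(Manager) + 0.2·h(Junior)
h(Junior) = 0.3·1 + 0.3·0 + 0.1·h(Manager) + 0.3·h(Junior)
Solving: h(Manager) = 0.5745, h(Junior) = 0.5106.
Starting from Manager, the probability is 0.5745.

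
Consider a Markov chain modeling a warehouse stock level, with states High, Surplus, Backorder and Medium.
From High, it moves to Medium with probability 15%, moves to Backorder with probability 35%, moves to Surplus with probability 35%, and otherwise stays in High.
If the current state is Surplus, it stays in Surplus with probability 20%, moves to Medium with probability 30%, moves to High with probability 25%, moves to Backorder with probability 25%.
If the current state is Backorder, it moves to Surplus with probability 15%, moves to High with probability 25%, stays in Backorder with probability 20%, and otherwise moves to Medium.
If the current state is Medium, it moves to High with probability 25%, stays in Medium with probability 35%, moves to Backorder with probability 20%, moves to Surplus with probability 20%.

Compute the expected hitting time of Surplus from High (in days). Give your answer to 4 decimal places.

Let t(s) be the expected number of days to first reach Surplus from state s, with t(Surplus) = 0. Conditioning on the first day:
t(High) = 1 + 0.15·t(High) + 0.35·t(Backorder) + 0.15·t(Medium)
t(Backorder) = 1 + 0.25·t(High) + 0.2·t(Backorder) + 0.4·t(Medium)
t(Medium) = 1 + 0.25·t(High) + 0.2·t(Backorder) + 0.35·t(Medium)
Solving: t(High) = 3.9142, t(Backorder) = 4.7215, t(Medium) = 4.4967.
Expected days from High to Surplus: 3.9142.

3.9142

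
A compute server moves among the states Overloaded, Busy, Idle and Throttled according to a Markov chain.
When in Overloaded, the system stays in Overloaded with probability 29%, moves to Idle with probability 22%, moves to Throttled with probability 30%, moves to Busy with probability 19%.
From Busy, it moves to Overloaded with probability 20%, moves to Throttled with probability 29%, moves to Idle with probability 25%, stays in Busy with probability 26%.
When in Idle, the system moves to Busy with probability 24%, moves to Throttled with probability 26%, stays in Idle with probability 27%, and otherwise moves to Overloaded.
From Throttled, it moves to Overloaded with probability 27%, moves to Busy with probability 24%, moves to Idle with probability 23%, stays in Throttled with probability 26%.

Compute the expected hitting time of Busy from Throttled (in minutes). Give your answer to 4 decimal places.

Let t(s) be the expected number of minutes to first reach Busy from state s, with t(Busy) = 0. Conditioning on the first minute:
t(Overloaded) = 1 + 0.29·t(Overloaded) + 0.22·t(Idle) + 0.3·t(Throttled)
t(Idle) = 1 + 0.23·t(Overloaded) + 0.27·t(Idle) + 0.26·t(Throttled)
t(Throttled) = 1 + 0.27·t(Overloaded) + 0.23·t(Idle) + 0.26·t(Throttled)
Solving: t(Overloaded) = 4.6361, t(Idle) = 4.4016, t(Throttled) = 4.4110.
Expected minutes from Throttled to Busy: 4.4110.

4.4110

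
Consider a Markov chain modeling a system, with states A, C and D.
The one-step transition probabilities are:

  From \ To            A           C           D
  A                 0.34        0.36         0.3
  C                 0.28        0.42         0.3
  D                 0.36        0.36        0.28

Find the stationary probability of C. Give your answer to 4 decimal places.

Let the stationary distribution be π with π = πP and π_1 + π_2 + π_3 = 1.
π_1 = 0.34·π_1 + 0.28·π_2 + 0.36·π_3
π_2 = 0.36·π_1 + 0.42·π_2 + 0.36·π_3
Solving with the normalization constraint gives π = (0.3229, 0.3830, 0.2941).
So the stationary probability of C is 0.3830.

0.3830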